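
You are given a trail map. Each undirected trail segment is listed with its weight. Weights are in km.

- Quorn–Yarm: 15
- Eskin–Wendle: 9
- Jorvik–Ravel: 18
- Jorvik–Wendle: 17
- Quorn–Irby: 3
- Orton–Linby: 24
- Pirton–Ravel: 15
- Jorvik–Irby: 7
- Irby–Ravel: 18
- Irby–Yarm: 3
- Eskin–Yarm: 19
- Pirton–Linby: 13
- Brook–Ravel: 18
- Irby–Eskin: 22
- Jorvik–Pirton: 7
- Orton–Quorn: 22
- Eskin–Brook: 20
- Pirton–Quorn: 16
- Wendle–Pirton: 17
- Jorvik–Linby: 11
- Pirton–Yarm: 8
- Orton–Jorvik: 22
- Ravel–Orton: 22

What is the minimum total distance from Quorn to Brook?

39 km

Settle nodes by increasing distance from Quorn:
Quorn: 0
Irby: 3  (via Quorn)
Yarm: 6  (via Irby)
Jorvik: 10  (via Irby)
Pirton: 14  (via Yarm)
Ravel: 21  (via Irby)
Linby: 21  (via Jorvik)
Orton: 22  (via Quorn)
Eskin: 25  (via Irby)
Wendle: 27  (via Jorvik)
Brook: 39  (via Ravel)
Shortest route: Quorn–Irby–Ravel–Brook = 39 km.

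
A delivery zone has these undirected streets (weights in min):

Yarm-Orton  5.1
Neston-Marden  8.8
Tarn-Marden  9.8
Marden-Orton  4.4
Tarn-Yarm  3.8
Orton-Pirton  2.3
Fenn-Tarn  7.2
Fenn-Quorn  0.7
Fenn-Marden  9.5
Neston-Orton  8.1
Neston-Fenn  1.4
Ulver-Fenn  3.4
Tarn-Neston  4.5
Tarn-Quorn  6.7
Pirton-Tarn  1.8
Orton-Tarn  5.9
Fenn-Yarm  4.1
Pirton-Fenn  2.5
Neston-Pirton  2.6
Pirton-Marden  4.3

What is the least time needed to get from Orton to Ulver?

Settle nodes by increasing distance from Orton:
Orton: 0
Pirton: 2.3  (via Orton)
Tarn: 4.1  (via Pirton)
Marden: 4.4  (via Orton)
Fenn: 4.8  (via Pirton)
Neston: 4.9  (via Pirton)
Yarm: 5.1  (via Orton)
Quorn: 5.5  (via Fenn)
Ulver: 8.2  (via Fenn)
Shortest route: Orton → Pirton → Fenn → Ulver = 8.2 min.

8.2 min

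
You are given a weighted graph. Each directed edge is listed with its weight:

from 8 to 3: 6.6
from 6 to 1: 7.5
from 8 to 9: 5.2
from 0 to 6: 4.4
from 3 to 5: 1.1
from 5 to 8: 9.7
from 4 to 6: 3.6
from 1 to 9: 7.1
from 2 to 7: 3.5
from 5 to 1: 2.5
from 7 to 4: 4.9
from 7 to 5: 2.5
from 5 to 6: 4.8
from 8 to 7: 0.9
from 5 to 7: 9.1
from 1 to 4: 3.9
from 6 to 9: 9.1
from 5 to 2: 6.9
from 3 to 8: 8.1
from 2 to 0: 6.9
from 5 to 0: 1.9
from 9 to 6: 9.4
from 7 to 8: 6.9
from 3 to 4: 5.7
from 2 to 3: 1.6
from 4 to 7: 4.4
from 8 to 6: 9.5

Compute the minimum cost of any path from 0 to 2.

Compare a few routes:
0 → 6 → 1 → 4 → 7 → 5 → 2: 4.4+7.5+3.9+4.4+2.5+6.9 = 29.6
0 → 6 → 1 → 4 → 7 → 8 → 3 → 5 → 2: 4.4+7.5+3.9+4.4+6.9+6.6+1.1+6.9 = 41.7
The minimum is 29.6 via 0 → 6 → 1 → 4 → 7 → 5 → 2.

29.6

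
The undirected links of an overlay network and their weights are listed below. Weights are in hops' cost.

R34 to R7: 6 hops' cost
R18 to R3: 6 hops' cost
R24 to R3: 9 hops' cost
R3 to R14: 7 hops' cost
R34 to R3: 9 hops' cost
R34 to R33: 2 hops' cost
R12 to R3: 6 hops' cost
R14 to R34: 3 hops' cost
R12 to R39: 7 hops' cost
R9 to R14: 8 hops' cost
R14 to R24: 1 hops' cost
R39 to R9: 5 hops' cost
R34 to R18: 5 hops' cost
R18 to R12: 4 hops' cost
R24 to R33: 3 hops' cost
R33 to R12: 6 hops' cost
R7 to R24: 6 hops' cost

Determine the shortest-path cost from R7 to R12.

14 hops' cost

Settle nodes by increasing distance from R7:
R7: 0
R34: 6  (via R7)
R24: 6  (via R7)
R14: 7  (via R24)
R33: 8  (via R34)
R18: 11  (via R34)
R3: 14  (via R14)
R12: 14  (via R33)
Shortest route: R7–R34–R33–R12 = 14 hops' cost.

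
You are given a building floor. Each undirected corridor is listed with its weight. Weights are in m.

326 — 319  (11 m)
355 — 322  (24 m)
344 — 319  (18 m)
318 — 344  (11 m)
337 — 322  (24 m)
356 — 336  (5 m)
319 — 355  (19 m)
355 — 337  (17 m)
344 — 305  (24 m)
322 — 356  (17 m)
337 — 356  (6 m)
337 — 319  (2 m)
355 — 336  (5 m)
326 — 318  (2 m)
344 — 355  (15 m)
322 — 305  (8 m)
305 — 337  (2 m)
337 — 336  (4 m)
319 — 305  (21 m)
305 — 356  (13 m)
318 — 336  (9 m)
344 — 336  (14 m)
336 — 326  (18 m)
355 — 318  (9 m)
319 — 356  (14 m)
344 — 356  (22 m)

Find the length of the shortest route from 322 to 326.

23 m

Shortest distances from 322:
322: 0
305: 8  (via 322)
337: 10  (via 305)
319: 12  (via 337)
336: 14  (via 337)
356: 16  (via 337)
355: 19  (via 336)
326: 23  (via 319)
Shortest route: 322 → 305 → 337 → 319 → 326 = 23 m.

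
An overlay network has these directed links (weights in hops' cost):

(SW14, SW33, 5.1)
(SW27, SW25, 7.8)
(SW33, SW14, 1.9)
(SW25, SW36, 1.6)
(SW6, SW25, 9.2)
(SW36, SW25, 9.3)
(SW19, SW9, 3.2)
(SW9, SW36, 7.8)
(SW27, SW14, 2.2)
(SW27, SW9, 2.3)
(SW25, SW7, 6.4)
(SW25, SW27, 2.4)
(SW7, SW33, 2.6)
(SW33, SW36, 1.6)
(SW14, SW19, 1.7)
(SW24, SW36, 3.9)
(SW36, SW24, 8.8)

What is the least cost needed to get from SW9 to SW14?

Shortest distances from SW9:
SW9: 0
SW36: 7.8  (via SW9)
SW24: 16.6  (via SW36)
SW25: 17.1  (via SW36)
SW27: 19.5  (via SW25)
SW14: 21.7  (via SW27)
Shortest route: SW9–SW36–SW25–SW27–SW14 = 21.7 hops' cost.

21.7 hops' cost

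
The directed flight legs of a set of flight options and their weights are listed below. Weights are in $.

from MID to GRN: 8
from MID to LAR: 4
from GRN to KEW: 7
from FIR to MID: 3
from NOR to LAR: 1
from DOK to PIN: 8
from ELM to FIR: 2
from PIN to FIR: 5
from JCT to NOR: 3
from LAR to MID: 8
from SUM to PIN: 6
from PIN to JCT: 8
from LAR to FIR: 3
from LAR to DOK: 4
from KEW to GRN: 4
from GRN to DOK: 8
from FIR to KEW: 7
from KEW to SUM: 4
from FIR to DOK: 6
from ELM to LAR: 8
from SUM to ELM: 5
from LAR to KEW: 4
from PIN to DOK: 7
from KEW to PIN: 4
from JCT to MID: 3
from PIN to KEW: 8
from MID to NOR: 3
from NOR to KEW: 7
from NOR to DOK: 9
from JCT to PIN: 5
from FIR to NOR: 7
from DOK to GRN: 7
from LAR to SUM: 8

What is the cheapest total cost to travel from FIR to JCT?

Running Dijkstra from FIR:
FIR: 0
MID: 3  (via FIR)
DOK: 6  (via FIR)
NOR: 6  (via MID)
LAR: 7  (via MID)
KEW: 7  (via FIR)
GRN: 11  (via MID)
SUM: 11  (via KEW)
PIN: 11  (via KEW)
ELM: 16  (via SUM)
JCT: 19  (via PIN)
Shortest route: FIR → KEW → PIN → JCT = $19.

$19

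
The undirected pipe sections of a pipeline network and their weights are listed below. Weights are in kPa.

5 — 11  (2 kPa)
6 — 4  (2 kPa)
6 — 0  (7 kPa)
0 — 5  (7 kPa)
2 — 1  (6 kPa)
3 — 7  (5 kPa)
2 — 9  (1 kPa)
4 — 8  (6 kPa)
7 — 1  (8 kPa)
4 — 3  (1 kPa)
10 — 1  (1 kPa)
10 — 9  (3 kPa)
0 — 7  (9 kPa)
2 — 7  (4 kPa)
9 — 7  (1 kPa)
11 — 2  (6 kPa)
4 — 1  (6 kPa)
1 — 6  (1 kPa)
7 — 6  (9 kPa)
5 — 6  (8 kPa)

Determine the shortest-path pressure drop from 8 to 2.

14 kPa

Shortest distances from 8:
8: 0
4: 6  (via 8)
3: 7  (via 4)
6: 8  (via 4)
1: 9  (via 6)
10: 10  (via 1)
7: 12  (via 3)
9: 13  (via 10)
2: 14  (via 9)
Shortest route: 8–4–6–1–10–9–2 = 14 kPa.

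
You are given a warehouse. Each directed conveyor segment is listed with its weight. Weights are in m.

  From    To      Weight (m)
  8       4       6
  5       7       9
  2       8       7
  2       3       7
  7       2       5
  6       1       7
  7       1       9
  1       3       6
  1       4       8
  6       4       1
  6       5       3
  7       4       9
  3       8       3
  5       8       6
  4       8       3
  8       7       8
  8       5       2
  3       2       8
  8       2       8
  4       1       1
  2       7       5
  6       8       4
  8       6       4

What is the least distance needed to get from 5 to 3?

18 m

Shortest distances from 5:
5: 0
8: 6  (via 5)
7: 9  (via 5)
6: 10  (via 8)
4: 11  (via 6)
1: 12  (via 4)
2: 14  (via 8)
3: 18  (via 1)
Shortest route: 5 → 8 → 6 → 4 → 1 → 3 = 18 m.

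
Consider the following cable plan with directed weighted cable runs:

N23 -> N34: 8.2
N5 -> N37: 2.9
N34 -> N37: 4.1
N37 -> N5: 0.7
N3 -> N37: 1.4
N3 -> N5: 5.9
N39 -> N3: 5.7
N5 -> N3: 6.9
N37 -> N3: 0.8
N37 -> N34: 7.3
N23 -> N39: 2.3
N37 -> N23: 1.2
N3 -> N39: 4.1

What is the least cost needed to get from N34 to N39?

7.6

Compare a few routes:
N34–N37–N5–N3–N39: 4.1+0.7+6.9+4.1 = 15.8
N34–N37–N3–N39: 4.1+0.8+4.1 = 9
N34–N37–N23–N39: 4.1+1.2+2.3 = 7.6
Cheapest is N34–N37–N23–N39 at 7.6.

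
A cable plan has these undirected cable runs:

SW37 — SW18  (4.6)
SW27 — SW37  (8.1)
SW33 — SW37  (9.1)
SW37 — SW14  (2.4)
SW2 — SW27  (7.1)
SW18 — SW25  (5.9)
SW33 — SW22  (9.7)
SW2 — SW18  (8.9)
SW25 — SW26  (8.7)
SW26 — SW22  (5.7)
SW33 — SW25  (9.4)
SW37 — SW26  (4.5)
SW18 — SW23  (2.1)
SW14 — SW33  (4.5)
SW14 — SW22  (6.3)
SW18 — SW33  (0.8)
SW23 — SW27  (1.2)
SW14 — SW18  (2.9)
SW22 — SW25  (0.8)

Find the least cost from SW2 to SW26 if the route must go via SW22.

Shortest SW2→SW22: SW2 → SW18 → SW25 → SW22 = 15.6
Best SW22 to SW26: SW22 → SW26 costing 5.7
Total via SW22: 15.6 + 5.7 = 21.3.

21.3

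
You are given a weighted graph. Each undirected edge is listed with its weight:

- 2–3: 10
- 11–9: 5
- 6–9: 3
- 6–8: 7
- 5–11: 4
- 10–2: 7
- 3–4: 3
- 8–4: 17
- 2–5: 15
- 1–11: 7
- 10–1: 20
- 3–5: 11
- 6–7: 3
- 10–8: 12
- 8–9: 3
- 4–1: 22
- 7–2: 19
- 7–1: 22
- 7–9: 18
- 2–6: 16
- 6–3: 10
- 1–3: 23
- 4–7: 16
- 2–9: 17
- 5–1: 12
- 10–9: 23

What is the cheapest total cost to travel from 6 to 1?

15

Shortest distances from 6:
6: 0
7: 3  (via 6)
9: 3  (via 6)
8: 6  (via 9)
11: 8  (via 9)
3: 10  (via 6)
5: 12  (via 11)
4: 13  (via 3)
1: 15  (via 11)
Shortest route: 6 → 9 → 11 → 1 = 15.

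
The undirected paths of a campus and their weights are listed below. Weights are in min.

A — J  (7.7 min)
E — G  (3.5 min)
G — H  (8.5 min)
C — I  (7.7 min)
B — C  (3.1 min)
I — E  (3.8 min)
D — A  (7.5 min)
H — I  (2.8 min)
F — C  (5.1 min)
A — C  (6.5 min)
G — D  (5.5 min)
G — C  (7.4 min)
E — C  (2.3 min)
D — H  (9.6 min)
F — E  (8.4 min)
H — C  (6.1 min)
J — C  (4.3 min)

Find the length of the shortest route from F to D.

16.4 min

Compare a few routes:
F–E–G–D: 8.4+3.5+5.5 = 17.4
F–C–G–D: 5.1+7.4+5.5 = 18
F–C–A–D: 5.1+6.5+7.5 = 19.1
F–C–E–G–D: 5.1+2.3+3.5+5.5 = 16.4
The minimum is 16.4 min via F–C–E–G–D.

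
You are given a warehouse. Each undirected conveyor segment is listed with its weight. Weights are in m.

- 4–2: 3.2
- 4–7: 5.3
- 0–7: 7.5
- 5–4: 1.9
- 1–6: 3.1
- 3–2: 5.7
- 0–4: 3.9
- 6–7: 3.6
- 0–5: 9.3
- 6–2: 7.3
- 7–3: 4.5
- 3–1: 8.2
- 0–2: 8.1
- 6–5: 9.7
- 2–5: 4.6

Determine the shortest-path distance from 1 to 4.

12 m

Candidate routes:
1 - 6 - 2 - 4: 3.1+7.3+3.2 = 13.6
1 - 6 - 5 - 4: 3.1+9.7+1.9 = 14.7
1 - 6 - 7 - 4: 3.1+3.6+5.3 = 12
1 - 6 - 2 - 5 - 4: 3.1+7.3+4.6+1.9 = 16.9
The minimum is 12 m via 1 - 6 - 7 - 4.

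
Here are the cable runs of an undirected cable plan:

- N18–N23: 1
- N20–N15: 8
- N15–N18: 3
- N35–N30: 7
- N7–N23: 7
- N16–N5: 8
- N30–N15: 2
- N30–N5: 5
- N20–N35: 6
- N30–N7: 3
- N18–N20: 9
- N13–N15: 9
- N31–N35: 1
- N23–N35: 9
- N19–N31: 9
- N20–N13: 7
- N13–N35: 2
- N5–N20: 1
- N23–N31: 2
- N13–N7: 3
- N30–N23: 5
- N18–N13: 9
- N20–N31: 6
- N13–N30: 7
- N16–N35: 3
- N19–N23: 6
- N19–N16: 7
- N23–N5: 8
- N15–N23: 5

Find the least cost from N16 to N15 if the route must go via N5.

Shortest N16→N5: N16–N5 = 8
Best N5 to N15: N5–N30–N15 costing 7
Total via N5: 8 + 7 = 15.

15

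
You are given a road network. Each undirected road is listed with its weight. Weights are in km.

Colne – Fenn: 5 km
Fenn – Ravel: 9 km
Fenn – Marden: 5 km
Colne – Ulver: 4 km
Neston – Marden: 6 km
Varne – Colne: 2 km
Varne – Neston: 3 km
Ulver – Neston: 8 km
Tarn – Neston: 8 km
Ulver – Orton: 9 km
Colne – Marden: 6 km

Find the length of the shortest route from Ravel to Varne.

16 km

Enumerating some paths:
Ravel–Fenn–Colne–Varne: 9+5+2 = 16
Ravel–Fenn–Marden–Colne–Varne: 9+5+6+2 = 22
The minimum is 16 km via Ravel–Fenn–Colne–Varne.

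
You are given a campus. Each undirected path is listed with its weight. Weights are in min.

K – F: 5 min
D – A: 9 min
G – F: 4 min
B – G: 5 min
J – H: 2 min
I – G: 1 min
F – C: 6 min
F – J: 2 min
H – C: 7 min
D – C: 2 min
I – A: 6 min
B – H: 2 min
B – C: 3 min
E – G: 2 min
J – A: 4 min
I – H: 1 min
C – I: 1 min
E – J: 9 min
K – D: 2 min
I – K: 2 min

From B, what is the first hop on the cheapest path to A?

Compare a few routes:
B → H → J → A: 2+2+4 = 8
B → H → I → A: 2+1+6 = 9
The minimum is 8 min via B → H → J → A.
So from B the first move is to H.

H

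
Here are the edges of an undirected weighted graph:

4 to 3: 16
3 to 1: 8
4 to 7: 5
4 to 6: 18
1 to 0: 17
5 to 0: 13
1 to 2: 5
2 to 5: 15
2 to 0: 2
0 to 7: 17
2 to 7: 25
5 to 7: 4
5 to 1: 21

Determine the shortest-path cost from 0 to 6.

40

Shortest distances from 0:
0: 0
2: 2  (via 0)
1: 7  (via 2)
5: 13  (via 0)
3: 15  (via 1)
7: 17  (via 0)
4: 22  (via 7)
6: 40  (via 4)
Shortest route: 0–7–4–6 = 40.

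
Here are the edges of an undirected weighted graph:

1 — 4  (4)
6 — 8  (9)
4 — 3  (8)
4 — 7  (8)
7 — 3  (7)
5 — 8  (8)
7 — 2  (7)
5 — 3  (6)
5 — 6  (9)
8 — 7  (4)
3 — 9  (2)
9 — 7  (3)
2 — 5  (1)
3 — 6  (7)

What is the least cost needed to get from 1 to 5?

18

Enumerating some paths:
1 → 4 → 7 → 2 → 5: 4+8+7+1 = 20
1 → 4 → 3 → 5: 4+8+6 = 18
Cheapest is 1 → 4 → 3 → 5 at 18.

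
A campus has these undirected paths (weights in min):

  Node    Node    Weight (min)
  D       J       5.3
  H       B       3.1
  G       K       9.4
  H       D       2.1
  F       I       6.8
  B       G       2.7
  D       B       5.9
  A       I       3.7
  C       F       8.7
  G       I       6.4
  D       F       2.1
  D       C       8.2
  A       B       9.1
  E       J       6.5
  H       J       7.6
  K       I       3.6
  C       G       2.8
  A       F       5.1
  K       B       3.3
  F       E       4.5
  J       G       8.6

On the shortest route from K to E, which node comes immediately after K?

Candidate routes:
K - I - F - E: 3.6+6.8+4.5 = 14.9
K - B - H - D - F - E: 3.3+3.1+2.1+2.1+4.5 = 15.1
The minimum is 14.9 min via K - I - F - E.
So from K the first move is to I.

I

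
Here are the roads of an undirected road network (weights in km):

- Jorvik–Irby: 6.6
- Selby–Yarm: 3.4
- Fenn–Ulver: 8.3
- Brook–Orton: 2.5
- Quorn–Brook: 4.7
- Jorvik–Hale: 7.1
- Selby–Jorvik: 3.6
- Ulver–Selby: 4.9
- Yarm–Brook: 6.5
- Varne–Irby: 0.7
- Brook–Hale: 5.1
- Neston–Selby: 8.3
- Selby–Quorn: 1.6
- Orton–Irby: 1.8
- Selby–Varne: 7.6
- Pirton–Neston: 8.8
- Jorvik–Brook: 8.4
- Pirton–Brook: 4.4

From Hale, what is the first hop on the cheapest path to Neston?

Candidate routes:
Hale → Brook → Pirton → Neston: 5.1+4.4+8.8 = 18.3
Hale → Jorvik → Selby → Neston: 7.1+3.6+8.3 = 19
Hale → Brook → Quorn → Selby → Neston: 5.1+4.7+1.6+8.3 = 19.7
Cheapest is Hale → Brook → Pirton → Neston at 18.3 km.
So from Hale the first move is to Brook.

Brook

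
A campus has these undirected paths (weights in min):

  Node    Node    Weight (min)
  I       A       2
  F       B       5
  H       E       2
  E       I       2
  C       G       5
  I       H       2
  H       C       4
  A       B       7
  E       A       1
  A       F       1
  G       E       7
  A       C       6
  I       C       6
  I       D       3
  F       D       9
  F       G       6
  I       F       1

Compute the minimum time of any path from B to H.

Shortest distances from B:
B: 0
F: 5  (via B)
A: 6  (via F)
I: 6  (via F)
E: 7  (via A)
H: 8  (via I)
Shortest route: B–F–I–H = 8 min.

8 min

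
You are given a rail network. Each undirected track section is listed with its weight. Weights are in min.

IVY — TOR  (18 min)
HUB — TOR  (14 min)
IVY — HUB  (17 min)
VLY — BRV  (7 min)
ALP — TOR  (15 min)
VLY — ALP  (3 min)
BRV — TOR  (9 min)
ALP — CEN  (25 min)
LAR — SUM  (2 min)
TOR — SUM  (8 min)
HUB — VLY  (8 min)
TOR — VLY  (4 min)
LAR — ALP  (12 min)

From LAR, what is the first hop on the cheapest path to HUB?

SUM

Compare a few routes:
LAR–ALP–VLY–HUB: 12+3+8 = 23
LAR–SUM–TOR–VLY–HUB: 2+8+4+8 = 22
The minimum is 22 min via LAR–SUM–TOR–VLY–HUB.
So from LAR the first move is to SUM.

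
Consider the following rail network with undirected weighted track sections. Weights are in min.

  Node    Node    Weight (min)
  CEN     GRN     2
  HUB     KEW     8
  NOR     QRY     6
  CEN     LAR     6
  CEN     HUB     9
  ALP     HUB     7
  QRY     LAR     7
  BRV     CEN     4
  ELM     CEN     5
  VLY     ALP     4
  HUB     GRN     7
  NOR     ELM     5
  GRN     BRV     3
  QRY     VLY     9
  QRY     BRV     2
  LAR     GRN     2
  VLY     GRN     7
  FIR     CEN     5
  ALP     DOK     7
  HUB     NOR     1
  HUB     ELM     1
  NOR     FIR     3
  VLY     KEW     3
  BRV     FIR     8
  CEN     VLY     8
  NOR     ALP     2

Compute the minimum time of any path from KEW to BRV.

Settle nodes by increasing distance from KEW:
KEW: 0
VLY: 3  (via KEW)
ALP: 7  (via VLY)
HUB: 8  (via KEW)
NOR: 9  (via ALP)
ELM: 9  (via HUB)
GRN: 10  (via VLY)
CEN: 11  (via VLY)
FIR: 12  (via NOR)
QRY: 12  (via VLY)
LAR: 12  (via GRN)
BRV: 13  (via GRN)
Shortest route: KEW → VLY → GRN → BRV = 13 min.

13 min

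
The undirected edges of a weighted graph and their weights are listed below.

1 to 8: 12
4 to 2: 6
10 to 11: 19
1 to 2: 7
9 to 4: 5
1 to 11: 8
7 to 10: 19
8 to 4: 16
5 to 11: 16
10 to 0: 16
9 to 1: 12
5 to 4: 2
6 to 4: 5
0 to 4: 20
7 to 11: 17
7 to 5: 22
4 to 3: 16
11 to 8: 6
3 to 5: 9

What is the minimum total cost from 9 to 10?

39

Settle nodes by increasing distance from 9:
9: 0
4: 5  (via 9)
5: 7  (via 4)
6: 10  (via 4)
2: 11  (via 4)
1: 12  (via 9)
3: 16  (via 5)
11: 20  (via 1)
8: 21  (via 4)
0: 25  (via 4)
7: 29  (via 5)
10: 39  (via 11)
Shortest route: 9 → 1 → 11 → 10 = 39.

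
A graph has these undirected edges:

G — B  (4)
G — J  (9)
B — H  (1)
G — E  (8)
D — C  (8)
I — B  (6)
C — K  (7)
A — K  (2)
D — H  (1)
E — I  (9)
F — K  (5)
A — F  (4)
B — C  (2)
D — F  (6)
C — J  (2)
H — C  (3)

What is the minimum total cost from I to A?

Candidate routes:
I–B–H–D–F–A: 6+1+1+6+4 = 18
I–B–C–K–A: 6+2+7+2 = 17
Cheapest is I–B–C–K–A at 17.

17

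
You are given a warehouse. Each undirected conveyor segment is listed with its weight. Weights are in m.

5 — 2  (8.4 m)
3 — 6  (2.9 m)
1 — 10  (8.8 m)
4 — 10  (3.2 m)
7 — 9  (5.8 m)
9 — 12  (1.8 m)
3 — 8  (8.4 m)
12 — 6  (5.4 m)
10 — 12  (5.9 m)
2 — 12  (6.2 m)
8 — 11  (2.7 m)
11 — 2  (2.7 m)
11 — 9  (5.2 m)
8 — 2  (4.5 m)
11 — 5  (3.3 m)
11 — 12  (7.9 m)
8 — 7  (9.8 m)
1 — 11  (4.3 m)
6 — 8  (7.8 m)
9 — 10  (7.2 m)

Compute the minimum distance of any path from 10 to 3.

Compare a few routes:
10 → 9 → 11 → 8 → 3: 7.2+5.2+2.7+8.4 = 23.5
10 → 12 → 6 → 3: 5.9+5.4+2.9 = 14.2
10 → 9 → 12 → 6 → 3: 7.2+1.8+5.4+2.9 = 17.3
Cheapest is 10 → 12 → 6 → 3 at 14.2 m.

14.2 m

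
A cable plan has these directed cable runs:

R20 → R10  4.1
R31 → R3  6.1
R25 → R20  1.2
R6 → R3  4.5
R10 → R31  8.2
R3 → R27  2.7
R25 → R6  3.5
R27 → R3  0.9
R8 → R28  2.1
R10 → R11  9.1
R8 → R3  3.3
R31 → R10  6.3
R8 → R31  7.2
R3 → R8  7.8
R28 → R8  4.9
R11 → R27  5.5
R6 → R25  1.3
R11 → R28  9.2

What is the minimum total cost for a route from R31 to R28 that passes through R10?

Shortest R31→R10: R31 → R10 = 6.3
Shortest R10→R28: R10 → R11 → R28 = 18.3
Total via R10: 6.3 + 18.3 = 24.6.

24.6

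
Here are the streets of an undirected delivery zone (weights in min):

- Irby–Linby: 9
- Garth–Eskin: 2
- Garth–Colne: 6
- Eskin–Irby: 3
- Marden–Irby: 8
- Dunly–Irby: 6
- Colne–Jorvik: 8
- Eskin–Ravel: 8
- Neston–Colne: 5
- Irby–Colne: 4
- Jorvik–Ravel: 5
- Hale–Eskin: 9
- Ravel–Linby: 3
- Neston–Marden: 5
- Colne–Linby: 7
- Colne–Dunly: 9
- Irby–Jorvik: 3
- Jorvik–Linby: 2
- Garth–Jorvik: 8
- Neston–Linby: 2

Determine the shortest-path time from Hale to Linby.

17 min

Running Dijkstra from Hale:
Hale: 0
Eskin: 9  (via Hale)
Garth: 11  (via Eskin)
Irby: 12  (via Eskin)
Jorvik: 15  (via Irby)
Colne: 16  (via Irby)
Linby: 17  (via Jorvik)
Shortest route: Hale–Eskin–Irby–Jorvik–Linby = 17 min.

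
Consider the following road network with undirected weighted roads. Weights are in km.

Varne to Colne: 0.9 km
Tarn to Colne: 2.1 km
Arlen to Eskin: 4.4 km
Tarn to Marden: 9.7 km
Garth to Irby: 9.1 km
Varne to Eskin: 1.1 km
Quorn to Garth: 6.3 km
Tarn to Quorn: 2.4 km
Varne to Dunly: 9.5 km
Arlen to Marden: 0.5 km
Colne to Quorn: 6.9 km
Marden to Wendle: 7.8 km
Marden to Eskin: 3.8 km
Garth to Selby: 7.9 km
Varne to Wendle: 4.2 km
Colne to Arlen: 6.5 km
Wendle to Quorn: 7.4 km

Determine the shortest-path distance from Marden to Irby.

25.7 km

Settle nodes by increasing distance from Marden:
Marden: 0
Arlen: 0.5  (via Marden)
Eskin: 3.8  (via Marden)
Varne: 4.9  (via Eskin)
Colne: 5.8  (via Varne)
Wendle: 7.8  (via Marden)
Tarn: 7.9  (via Colne)
Quorn: 10.3  (via Tarn)
Dunly: 14.4  (via Varne)
Garth: 16.6  (via Quorn)
Selby: 24.5  (via Garth)
Irby: 25.7  (via Garth)
Shortest route: Marden–Eskin–Varne–Colne–Tarn–Quorn–Garth–Irby = 25.7 km.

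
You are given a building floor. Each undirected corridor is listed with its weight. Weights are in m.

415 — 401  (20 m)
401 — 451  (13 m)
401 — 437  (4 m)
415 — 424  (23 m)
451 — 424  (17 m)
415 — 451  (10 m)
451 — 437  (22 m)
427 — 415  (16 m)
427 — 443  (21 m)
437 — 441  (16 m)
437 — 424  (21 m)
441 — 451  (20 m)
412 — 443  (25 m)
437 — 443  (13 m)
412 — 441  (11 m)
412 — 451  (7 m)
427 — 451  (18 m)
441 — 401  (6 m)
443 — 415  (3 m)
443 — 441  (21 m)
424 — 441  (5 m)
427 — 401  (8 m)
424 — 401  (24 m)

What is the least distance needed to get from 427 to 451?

18 m

Enumerating some paths:
427–451: 18 = 18
427–401–441–412–451: 8+6+11+7 = 32
427–401–451: 8+13 = 21
427–415–451: 16+10 = 26
Cheapest is 427–451 at 18 m.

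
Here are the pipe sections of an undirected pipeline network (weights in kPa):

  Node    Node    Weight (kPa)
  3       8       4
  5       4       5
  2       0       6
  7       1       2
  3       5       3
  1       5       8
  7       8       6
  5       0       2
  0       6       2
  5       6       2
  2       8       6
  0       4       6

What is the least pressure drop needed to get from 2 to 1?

14 kPa

Compare a few routes:
2–8–7–1: 6+6+2 = 14
2–8–3–5–1: 6+4+3+8 = 21
2–0–6–5–1: 6+2+2+8 = 18
2–0–5–1: 6+2+8 = 16
The minimum is 14 kPa via 2–8–7–1.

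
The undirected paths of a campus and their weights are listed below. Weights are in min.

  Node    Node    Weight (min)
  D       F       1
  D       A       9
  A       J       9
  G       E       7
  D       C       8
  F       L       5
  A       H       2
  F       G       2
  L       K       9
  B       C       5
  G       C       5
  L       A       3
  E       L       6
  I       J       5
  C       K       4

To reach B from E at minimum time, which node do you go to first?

G

Enumerating some paths:
E–G–F–D–C–B: 7+2+1+8+5 = 23
E–L–F–G–C–B: 6+5+2+5+5 = 23
E–L–K–C–B: 6+9+4+5 = 24
E–G–C–B: 7+5+5 = 17
The minimum is 17 min via E–G–C–B.
So from E the first move is to G.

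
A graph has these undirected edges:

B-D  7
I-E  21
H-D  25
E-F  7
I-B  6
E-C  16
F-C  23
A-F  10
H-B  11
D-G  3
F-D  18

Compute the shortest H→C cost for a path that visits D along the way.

59

Shortest H→D: H–B–D = 18
Shortest D→C: D–F–C = 41
Total via D: 18 + 41 = 59.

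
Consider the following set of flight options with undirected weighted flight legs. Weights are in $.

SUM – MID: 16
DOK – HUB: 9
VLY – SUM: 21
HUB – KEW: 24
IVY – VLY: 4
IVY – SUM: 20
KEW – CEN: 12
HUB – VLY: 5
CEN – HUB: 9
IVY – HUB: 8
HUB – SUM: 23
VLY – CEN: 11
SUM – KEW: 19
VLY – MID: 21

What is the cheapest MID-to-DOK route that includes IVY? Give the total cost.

Shortest MID→IVY: MID–VLY–IVY = 25
Shortest IVY→DOK: IVY–HUB–DOK = 17
Total via IVY: 25 + 17 = $42.

$42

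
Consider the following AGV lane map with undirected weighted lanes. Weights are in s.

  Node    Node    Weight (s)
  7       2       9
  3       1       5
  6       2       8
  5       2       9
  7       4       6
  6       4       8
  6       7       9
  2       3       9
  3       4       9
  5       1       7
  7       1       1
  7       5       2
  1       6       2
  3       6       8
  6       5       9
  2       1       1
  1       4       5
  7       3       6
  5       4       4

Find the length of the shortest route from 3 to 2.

6 s

Candidate routes:
3 → 1 → 2: 5+1 = 6
3 → 7 → 1 → 2: 6+1+1 = 8
Cheapest is 3 → 1 → 2 at 6 s.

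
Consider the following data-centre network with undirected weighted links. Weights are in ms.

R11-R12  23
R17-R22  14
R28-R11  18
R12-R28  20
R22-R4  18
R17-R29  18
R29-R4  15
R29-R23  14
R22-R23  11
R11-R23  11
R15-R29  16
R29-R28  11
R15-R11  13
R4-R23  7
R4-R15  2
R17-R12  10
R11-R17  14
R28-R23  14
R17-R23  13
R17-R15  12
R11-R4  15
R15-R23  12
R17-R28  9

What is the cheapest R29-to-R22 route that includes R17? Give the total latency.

32 ms

Best R29 to R17: R29–R17 costing 18
Shortest R17→R22: R17–R22 = 14
Total via R17: 18 + 14 = 32 ms.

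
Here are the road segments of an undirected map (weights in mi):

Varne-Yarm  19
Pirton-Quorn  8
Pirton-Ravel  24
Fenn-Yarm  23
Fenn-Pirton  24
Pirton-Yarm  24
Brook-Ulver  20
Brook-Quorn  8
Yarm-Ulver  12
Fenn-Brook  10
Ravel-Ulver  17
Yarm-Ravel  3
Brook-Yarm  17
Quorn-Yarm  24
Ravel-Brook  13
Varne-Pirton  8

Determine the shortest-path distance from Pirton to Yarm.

Compare a few routes:
Pirton → Yarm: 24 = 24
Pirton → Varne → Yarm: 8+19 = 27
Pirton → Ravel → Yarm: 24+3 = 27
Pirton → Quorn → Yarm: 8+24 = 32
The minimum is 24 mi via Pirton → Yarm.

24 mi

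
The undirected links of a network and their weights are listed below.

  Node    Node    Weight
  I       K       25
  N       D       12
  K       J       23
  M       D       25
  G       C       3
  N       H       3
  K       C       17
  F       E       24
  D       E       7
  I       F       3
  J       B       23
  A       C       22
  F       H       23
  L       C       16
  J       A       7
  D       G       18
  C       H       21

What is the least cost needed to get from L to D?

37

Shortest distances from L:
L: 0
C: 16  (via L)
G: 19  (via C)
K: 33  (via C)
D: 37  (via G)
Shortest route: L → C → G → D = 37.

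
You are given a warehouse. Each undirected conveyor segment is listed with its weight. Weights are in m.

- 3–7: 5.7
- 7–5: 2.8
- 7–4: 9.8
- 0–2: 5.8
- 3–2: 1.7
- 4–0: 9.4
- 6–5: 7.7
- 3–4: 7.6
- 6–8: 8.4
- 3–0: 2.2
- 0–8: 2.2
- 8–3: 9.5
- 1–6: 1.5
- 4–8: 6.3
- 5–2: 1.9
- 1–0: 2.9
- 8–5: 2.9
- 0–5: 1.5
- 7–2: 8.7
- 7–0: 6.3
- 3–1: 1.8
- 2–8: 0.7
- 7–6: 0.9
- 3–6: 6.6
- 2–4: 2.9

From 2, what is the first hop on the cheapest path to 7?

5

Candidate routes:
2 → 3 → 1 → 6 → 7: 1.7+1.8+1.5+0.9 = 5.9
2 → 5 → 7: 1.9+2.8 = 4.7
The minimum is 4.7 m via 2 → 5 → 7.
So from 2 the first move is to 5.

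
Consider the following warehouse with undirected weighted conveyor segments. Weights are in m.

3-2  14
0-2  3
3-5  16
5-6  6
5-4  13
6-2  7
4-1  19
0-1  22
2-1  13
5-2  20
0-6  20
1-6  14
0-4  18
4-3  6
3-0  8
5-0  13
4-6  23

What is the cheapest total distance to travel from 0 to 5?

13 m

Running Dijkstra from 0:
0: 0
2: 3  (via 0)
3: 8  (via 0)
6: 10  (via 2)
5: 13  (via 0)
Shortest route: 0 → 5 = 13 m.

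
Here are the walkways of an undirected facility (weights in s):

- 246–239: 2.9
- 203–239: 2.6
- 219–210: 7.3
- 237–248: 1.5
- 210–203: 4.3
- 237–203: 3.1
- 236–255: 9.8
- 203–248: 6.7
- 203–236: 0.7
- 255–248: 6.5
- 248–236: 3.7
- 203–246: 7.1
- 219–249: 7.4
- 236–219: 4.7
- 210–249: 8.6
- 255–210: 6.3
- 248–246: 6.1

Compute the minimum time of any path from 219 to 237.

8.5 s

Settle nodes by increasing distance from 219:
219: 0
236: 4.7  (via 219)
203: 5.4  (via 236)
210: 7.3  (via 219)
249: 7.4  (via 219)
239: 8  (via 203)
248: 8.4  (via 236)
237: 8.5  (via 203)
Shortest route: 219–236–203–237 = 8.5 s.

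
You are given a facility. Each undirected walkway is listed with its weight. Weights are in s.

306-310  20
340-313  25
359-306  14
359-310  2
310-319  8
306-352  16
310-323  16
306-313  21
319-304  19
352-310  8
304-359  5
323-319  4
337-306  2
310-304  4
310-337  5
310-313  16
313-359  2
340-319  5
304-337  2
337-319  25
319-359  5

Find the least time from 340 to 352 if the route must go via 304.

Shortest 340→304: 340 → 319 → 359 → 304 = 15
Best 304 to 352: 304 → 310 → 352 costing 12
Total via 304: 15 + 12 = 27 s.

27 s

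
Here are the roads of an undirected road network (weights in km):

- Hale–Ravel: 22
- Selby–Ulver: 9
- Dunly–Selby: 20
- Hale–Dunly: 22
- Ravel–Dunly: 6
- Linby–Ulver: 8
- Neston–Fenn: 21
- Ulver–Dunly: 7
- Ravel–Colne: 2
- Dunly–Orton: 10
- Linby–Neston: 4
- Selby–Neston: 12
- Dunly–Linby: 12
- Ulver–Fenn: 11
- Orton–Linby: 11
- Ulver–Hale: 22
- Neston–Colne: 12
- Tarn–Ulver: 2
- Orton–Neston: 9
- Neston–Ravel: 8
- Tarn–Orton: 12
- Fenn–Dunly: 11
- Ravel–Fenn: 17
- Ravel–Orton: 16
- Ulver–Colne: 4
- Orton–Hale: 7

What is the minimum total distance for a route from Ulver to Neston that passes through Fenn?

32 km

Shortest Ulver→Fenn: Ulver → Fenn = 11
Best Fenn to Neston: Fenn → Neston costing 21
Total via Fenn: 11 + 21 = 32 km.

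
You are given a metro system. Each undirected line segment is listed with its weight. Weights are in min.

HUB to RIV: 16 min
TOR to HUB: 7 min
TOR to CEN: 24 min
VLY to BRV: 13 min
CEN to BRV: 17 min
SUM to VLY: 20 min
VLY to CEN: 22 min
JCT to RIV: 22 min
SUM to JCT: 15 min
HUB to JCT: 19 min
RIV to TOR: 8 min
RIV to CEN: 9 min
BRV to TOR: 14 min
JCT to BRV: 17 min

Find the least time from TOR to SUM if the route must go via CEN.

59 min

Best TOR to CEN: TOR–RIV–CEN costing 17
Best CEN to SUM: CEN–VLY–SUM costing 42
Total via CEN: 17 + 42 = 59 min.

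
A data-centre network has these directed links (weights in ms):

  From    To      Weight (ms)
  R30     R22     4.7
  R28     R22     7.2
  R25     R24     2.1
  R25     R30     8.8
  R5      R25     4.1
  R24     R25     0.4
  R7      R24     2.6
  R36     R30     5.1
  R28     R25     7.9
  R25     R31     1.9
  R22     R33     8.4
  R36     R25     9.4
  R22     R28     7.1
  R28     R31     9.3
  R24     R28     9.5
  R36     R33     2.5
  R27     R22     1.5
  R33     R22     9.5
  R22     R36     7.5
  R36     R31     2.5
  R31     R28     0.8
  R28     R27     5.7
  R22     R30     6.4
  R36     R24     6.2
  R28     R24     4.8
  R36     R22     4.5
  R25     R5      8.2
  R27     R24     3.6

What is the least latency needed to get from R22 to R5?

20.5 ms

Compare a few routes:
R22–R28–R24–R25–R5: 7.1+4.8+0.4+8.2 = 20.5
R22–R28–R25–R5: 7.1+7.9+8.2 = 23.2
R22–R36–R24–R25–R5: 7.5+6.2+0.4+8.2 = 22.3
Cheapest is R22–R28–R24–R25–R5 at 20.5 ms.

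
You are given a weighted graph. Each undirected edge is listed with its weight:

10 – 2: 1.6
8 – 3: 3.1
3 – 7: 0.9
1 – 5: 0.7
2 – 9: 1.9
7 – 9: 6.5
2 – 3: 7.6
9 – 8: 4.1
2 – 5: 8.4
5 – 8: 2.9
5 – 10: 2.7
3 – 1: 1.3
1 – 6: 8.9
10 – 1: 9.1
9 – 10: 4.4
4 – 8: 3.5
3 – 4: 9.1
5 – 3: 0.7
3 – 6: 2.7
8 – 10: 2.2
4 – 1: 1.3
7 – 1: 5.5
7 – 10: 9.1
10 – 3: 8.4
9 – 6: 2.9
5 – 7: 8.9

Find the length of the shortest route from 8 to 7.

4

Settle nodes by increasing distance from 8:
8: 0
10: 2.2  (via 8)
5: 2.9  (via 8)
3: 3.1  (via 8)
4: 3.5  (via 8)
1: 3.6  (via 5)
2: 3.8  (via 10)
7: 4  (via 3)
Shortest route: 8–3–7 = 4.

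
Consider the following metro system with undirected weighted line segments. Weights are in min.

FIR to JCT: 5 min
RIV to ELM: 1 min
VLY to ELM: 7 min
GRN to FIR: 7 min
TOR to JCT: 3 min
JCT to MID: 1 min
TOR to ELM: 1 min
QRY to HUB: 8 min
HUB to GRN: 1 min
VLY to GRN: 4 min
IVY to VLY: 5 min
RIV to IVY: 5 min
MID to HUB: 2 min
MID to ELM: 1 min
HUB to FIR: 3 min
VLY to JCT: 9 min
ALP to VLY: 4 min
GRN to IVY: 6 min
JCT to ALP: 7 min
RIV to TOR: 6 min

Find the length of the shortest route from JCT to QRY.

11 min

Enumerating some paths:
JCT → FIR → HUB → QRY: 5+3+8 = 16
JCT → MID → HUB → QRY: 1+2+8 = 11
JCT → TOR → RIV → ELM → MID → HUB → QRY: 3+6+1+1+2+8 = 21
JCT → TOR → ELM → MID → HUB → QRY: 3+1+1+2+8 = 15
Cheapest is JCT → MID → HUB → QRY at 11 min.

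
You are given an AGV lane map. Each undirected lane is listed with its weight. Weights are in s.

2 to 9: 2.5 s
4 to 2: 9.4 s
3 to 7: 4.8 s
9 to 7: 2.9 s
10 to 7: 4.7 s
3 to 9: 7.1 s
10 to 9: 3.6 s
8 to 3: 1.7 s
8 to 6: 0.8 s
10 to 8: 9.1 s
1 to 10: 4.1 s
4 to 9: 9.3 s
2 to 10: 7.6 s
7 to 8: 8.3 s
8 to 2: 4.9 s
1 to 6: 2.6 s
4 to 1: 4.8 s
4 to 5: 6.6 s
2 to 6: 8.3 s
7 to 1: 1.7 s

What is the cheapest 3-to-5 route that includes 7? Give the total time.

17.9 s

Shortest 3→7: 3 → 7 = 4.8
Best 7 to 5: 7 → 1 → 4 → 5 costing 13.1
Total via 7: 4.8 + 13.1 = 17.9 s.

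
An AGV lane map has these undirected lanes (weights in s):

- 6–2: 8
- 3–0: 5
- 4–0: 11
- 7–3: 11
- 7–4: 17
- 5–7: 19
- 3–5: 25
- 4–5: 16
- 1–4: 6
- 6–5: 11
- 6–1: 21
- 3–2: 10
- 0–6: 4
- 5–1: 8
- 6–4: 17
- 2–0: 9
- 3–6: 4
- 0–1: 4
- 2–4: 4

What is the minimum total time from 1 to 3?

9 s

Enumerating some paths:
1 - 0 - 3: 4+5 = 9
1 - 0 - 6 - 3: 4+4+4 = 12
1 - 4 - 2 - 6 - 3: 6+4+8+4 = 22
1 - 4 - 2 - 3: 6+4+10 = 20
The minimum is 9 s via 1 - 0 - 3.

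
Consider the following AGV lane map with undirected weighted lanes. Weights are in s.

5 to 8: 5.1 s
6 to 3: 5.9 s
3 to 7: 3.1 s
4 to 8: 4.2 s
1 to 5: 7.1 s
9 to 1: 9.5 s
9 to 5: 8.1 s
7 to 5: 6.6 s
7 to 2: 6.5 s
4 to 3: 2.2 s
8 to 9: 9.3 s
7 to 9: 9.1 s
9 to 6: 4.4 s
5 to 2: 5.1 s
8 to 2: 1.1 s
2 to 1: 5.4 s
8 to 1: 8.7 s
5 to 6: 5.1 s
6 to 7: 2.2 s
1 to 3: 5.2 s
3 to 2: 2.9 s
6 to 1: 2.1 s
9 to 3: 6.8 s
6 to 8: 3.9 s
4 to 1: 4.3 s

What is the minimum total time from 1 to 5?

Enumerating some paths:
1 - 6 - 5: 2.1+5.1 = 7.2
1 - 5: 7.1 = 7.1
1 - 2 - 5: 5.4+5.1 = 10.5
The minimum is 7.1 s via 1 - 5.

7.1 s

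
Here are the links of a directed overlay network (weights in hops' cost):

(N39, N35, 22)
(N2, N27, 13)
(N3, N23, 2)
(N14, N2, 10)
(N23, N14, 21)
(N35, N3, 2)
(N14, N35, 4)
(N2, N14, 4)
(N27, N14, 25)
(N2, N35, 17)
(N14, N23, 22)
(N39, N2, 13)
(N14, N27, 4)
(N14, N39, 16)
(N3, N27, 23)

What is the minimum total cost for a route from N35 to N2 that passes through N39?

54 hops' cost

Shortest N35→N39: N35–N3–N23–N14–N39 = 41
Shortest N39→N2: N39–N2 = 13
Total via N39: 41 + 13 = 54 hops' cost.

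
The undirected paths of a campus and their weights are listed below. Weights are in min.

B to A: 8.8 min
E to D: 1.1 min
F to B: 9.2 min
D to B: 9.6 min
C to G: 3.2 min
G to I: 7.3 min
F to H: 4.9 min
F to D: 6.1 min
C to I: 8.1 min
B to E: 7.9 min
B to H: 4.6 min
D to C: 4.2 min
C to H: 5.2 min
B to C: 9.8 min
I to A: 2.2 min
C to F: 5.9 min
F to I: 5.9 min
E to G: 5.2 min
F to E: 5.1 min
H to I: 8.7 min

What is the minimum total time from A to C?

10.3 min

Running Dijkstra from A:
A: 0
I: 2.2  (via A)
F: 8.1  (via I)
B: 8.8  (via A)
G: 9.5  (via I)
C: 10.3  (via I)
Shortest route: A → I → C = 10.3 min.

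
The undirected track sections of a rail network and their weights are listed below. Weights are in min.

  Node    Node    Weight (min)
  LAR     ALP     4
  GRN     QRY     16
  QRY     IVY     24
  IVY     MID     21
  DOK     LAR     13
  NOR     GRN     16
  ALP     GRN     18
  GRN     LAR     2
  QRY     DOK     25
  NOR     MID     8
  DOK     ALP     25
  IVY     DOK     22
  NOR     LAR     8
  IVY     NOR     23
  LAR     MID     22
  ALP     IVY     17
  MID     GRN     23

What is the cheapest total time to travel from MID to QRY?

34 min

Shortest distances from MID:
MID: 0
NOR: 8  (via MID)
LAR: 16  (via NOR)
GRN: 18  (via LAR)
ALP: 20  (via LAR)
IVY: 21  (via MID)
DOK: 29  (via LAR)
QRY: 34  (via GRN)
Shortest route: MID → NOR → LAR → GRN → QRY = 34 min.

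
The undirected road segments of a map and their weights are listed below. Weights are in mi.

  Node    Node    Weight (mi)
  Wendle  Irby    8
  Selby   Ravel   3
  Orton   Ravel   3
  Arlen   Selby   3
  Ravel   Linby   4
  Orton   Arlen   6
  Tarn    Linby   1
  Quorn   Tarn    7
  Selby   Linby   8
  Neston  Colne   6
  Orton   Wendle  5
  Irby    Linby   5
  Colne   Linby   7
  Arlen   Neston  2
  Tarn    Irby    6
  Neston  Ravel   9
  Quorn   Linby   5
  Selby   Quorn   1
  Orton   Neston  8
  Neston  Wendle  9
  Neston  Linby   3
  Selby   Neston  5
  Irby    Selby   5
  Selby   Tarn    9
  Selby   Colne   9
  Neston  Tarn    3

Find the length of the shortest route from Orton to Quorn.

7 mi

Enumerating some paths:
Orton–Arlen–Selby–Quorn: 6+3+1 = 10
Orton–Ravel–Selby–Quorn: 3+3+1 = 7
Cheapest is Orton–Ravel–Selby–Quorn at 7 mi.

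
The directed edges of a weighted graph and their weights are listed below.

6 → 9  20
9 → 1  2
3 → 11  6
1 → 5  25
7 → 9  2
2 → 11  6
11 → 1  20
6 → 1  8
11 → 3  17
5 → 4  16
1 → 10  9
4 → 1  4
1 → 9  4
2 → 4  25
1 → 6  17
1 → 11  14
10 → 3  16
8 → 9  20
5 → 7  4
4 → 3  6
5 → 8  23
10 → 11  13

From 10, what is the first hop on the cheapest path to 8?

11

Candidate routes:
10–3–11–1–5–8: 16+6+20+25+23 = 90
10–11–1–5–8: 13+20+25+23 = 81
The minimum is 81 via 10–11–1–5–8.
So from 10 the first move is to 11.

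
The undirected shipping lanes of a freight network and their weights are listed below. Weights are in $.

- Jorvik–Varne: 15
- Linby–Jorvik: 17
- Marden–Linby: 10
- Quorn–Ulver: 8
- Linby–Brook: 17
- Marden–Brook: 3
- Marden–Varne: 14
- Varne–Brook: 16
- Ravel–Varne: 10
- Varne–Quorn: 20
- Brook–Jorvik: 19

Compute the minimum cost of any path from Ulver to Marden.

Running Dijkstra from Ulver:
Ulver: 0
Quorn: 8  (via Ulver)
Varne: 28  (via Quorn)
Ravel: 38  (via Varne)
Marden: 42  (via Varne)
Shortest route: Ulver → Quorn → Varne → Marden = $42.

$42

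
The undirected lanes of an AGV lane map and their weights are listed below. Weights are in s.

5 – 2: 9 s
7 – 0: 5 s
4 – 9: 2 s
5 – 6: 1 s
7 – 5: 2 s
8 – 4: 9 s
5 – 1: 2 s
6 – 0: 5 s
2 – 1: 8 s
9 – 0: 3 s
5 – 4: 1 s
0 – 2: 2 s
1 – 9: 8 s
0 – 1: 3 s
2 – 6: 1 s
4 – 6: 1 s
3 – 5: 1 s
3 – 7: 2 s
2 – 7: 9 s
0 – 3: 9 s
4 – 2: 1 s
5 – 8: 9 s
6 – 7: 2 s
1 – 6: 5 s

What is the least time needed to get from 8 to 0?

12 s

Candidate routes:
8 - 4 - 2 - 0: 9+1+2 = 12
8 - 4 - 6 - 2 - 0: 9+1+1+2 = 13
8 - 5 - 6 - 2 - 0: 9+1+1+2 = 13
The minimum is 12 s via 8 - 4 - 2 - 0.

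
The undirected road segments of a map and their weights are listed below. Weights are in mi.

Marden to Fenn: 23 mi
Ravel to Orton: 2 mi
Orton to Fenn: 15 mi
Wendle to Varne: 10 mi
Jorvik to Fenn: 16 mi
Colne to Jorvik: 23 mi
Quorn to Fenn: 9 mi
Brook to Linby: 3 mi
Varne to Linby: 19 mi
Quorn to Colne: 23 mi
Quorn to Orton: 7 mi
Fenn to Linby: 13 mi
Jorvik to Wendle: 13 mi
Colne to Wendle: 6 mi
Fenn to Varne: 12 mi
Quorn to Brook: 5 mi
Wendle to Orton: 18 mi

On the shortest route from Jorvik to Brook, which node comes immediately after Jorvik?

Candidate routes:
Jorvik → Fenn → Linby → Brook: 16+13+3 = 32
Jorvik → Fenn → Quorn → Brook: 16+9+5 = 30
The minimum is 30 mi via Jorvik → Fenn → Quorn → Brook.
So from Jorvik the first move is to Fenn.

Fenn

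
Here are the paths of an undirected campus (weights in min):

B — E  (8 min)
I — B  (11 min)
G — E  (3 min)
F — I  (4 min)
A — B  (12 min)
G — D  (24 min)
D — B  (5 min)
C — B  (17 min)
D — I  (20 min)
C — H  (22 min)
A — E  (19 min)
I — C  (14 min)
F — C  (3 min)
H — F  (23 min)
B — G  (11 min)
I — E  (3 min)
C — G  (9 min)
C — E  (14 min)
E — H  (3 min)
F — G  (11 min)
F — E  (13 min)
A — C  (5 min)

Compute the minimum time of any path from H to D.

Candidate routes:
H - E - B - D: 3+8+5 = 16
H - E - I - B - D: 3+3+11+5 = 22
The minimum is 16 min via H - E - B - D.

16 min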